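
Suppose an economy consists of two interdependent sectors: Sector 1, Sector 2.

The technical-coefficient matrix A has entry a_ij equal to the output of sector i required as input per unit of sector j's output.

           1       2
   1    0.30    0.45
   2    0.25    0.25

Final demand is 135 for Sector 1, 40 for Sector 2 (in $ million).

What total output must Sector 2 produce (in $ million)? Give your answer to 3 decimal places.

x_2 = 149.697

I − A =
  [   0.70    -0.45]
  [  -0.25     0.75]
det(I−A) = (0.70)(0.75) − (-0.45)(-0.25) = 0.4125
adj(I−A) = [[0.75, 0.45], [0.25, 0.70]]
(I − A)⁻¹ = adj(I−A) / det(I−A) ≈
  [   1.8182     1.0909]
  [   0.6061     1.6970]
x = (I − A)⁻¹ d = adj(I−A)·d / det(I−A), with det(I−A) = 0.4125:
  x_1 = (0.75·135 + 0.45·40) / 0.4125 = 119.25 / 0.4125 ≈ 289.091
  x_2 = (0.25·135 + 0.70·40) / 0.4125 = 61.75 / 0.4125 ≈ 149.697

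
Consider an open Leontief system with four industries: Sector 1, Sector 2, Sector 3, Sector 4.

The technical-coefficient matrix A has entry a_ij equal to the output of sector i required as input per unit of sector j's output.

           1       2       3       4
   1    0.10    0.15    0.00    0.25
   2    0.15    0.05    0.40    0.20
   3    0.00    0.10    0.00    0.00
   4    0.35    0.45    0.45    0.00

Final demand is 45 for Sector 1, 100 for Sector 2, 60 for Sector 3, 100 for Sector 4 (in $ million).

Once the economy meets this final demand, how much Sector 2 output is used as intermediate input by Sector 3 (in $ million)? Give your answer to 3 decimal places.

z_23 = 33.238

I − A =
  [   0.90    -0.15     0.00    -0.25]
  [  -0.15     0.95    -0.40    -0.20]
  [   0.00    -0.10     1.00     0.00]
  [  -0.35    -0.45    -0.45     1.00]
Compute the cofactors C_ij = (−1)^(i+j)·(3×3 minor ij) of I−A; the adjugate is their transpose:
adj(I−A) = Cᵀ =
  [ 0.811000   0.273750   0.225375   0.257500]
  [ 0.220000   0.812500   0.422875   0.217500]
  [ 0.022000   0.081250   0.641000   0.021750]
  [ 0.392750   0.498000   0.557625   0.796500]
det(I−A) = Σ_j (I−A)_1j·C_1j = (0.90)(0.811000) + (-0.15)(0.220000) + (0.00)(0.022000) + (-0.25)(0.392750) = 0.5987125
(I − A)⁻¹ = adj(I−A) / det(I−A) ≈
  [   1.3546     0.4572     0.3764     0.4301]
  [   0.3675     1.3571     0.7063     0.3633]
  [   0.0367     0.1357     1.0706     0.0363]
  [   0.6560     0.8318     0.9314     1.3304]
First solve x = (I − A)⁻¹ d = adj(I−A)·d / det(I−A); in particular x_3 = (0.022000·45 + 0.081250·100 + 0.641000·60 + 0.021750·100) / 0.5987125 = 49.75 / 0.5987125 ≈ 83.09497.
Intermediate flow from 2 to 3: z_23 = a_23 · x_3 = 0.40 × 49.75 / 0.5987125 = 19.90 / 0.5987125 ≈ 33.238.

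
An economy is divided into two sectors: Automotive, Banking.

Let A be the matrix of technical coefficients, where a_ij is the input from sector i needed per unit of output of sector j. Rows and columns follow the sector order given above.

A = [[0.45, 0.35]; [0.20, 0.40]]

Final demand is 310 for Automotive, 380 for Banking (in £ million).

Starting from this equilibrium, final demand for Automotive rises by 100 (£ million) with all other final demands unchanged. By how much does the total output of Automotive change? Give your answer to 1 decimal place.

I − A =
  [   0.55    -0.35]
  [  -0.20     0.60]
det(I−A) = (0.55)(0.60) − (-0.35)(-0.20) = 0.2600
adj(I−A) = [[0.60, 0.35], [0.20, 0.55]]
(I − A)⁻¹ = adj(I−A) / det(I−A) ≈
  [   2.3077     1.3462]
  [   0.7692     2.1154]
Δx = (I − A)⁻¹ Δd with Δd having +100 in the Automotive component and 0 elsewhere.
So Δx_1 = L_11 · (+100), where L_11 = adj(I−A)_11 / det(I−A) = 0.60 / 0.2600.
Δx_1 = 0.60 × (+100) / 0.2600 = 60.00 / 0.2600 ≈ 230.8.

Δx_1 = 230.8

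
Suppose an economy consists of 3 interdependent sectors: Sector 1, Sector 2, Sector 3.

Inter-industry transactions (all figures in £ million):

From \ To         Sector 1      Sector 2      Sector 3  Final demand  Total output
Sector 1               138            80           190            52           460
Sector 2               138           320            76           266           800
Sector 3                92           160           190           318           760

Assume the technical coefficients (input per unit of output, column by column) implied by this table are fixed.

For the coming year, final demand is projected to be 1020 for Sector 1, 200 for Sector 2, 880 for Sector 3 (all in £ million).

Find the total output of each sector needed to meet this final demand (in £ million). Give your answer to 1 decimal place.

Technical coefficients a_ij = z_ij / X_j:
  a_11 = 138/460 = 0.30, a_21 = 138/460 = 0.30, a_31 = 92/460 = 0.20
  a_12 = 80/800 = 0.10, a_22 = 320/800 = 0.40, a_32 = 160/800 = 0.20
  a_13 = 190/760 = 0.25, a_23 = 76/760 = 0.10, a_33 = 190/760 = 0.25
I − A =
  [   0.70    -0.10    -0.25]
  [  -0.30     0.60    -0.10]
  [  -0.20    -0.20     0.75]
Cofactors of I−A, C_ij = (−1)^(i+j)·(minor ij) (rows/columns in the sector order above):
  C_11 = (0.60)(0.75) − (-0.10)(-0.20) = 0.4300
  C_12 = −[(-0.30)(0.75) − (-0.10)(-0.20)] = 0.2450
  C_13 = (-0.30)(-0.20) − (0.60)(-0.20) = 0.1800
  C_21 = −[(-0.10)(0.75) − (-0.25)(-0.20)] = 0.1250
  C_22 = (0.70)(0.75) − (-0.25)(-0.20) = 0.4750
  C_23 = −[(0.70)(-0.20) − (-0.10)(-0.20)] = 0.1600
  C_31 = (-0.10)(-0.10) − (-0.25)(0.60) = 0.1600
  C_32 = −[(0.70)(-0.10) − (-0.25)(-0.30)] = 0.1450
  C_33 = (0.70)(0.60) − (-0.10)(-0.30) = 0.3900
det(I−A) = Σ_j (I−A)_1j·C_1j = (0.70)(0.4300) + (-0.10)(0.2450) + (-0.25)(0.1800) = 0.2315
adj(I−A) = Cᵀ =
  [ 0.4300   0.1250   0.1600]
  [ 0.2450   0.4750   0.1450]
  [ 0.1800   0.1600   0.3900]
(I − A)⁻¹ = adj(I−A) / det(I−A) ≈
  [   1.8575     0.5400     0.6911]
  [   1.0583     2.0518     0.6263]
  [   0.7775     0.6911     1.6847]
x = (I − A)⁻¹ d = adj(I−A)·d / det(I−A), with det(I−A) = 0.2315:
  x_1 = (0.4300·1020 + 0.1250·200 + 0.1600·880) / 0.2315 = 604.40 / 0.2315 ≈ 2610.8
  x_2 = (0.2450·1020 + 0.4750·200 + 0.1450·880) / 0.2315 = 472.50 / 0.2315 ≈ 2041.0
  x_3 = (0.1800·1020 + 0.1600·200 + 0.3900·880) / 0.2315 = 558.80 / 0.2315 ≈ 2413.8

x_1 = 2610.8, x_2 = 2041.0, x_3 = 2413.8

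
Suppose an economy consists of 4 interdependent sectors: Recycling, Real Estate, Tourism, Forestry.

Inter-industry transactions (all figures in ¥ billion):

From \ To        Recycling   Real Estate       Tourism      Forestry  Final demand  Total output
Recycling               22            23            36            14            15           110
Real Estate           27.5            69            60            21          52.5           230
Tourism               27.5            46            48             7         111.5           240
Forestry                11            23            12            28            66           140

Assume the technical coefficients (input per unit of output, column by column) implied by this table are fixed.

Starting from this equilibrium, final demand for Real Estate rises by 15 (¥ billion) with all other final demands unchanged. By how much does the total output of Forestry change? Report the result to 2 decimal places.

Technical coefficients a_ij = z_ij / X_j:
  a_11 = 22/110 = 0.20, a_21 = 27.5/110 = 0.25, a_31 = 27.5/110 = 0.25, a_41 = 11/110 = 0.10
  a_12 = 23/230 = 0.10, a_22 = 69/230 = 0.30, a_32 = 46/230 = 0.20, a_42 = 23/230 = 0.10
  a_13 = 36/240 = 0.15, a_23 = 60/240 = 0.25, a_33 = 48/240 = 0.20, a_43 = 12/240 = 0.05
  a_14 = 14/140 = 0.10, a_24 = 21/140 = 0.15, a_34 = 7/140 = 0.05, a_44 = 28/140 = 0.20
I − A =
  [   0.80    -0.10    -0.15    -0.10]
  [  -0.25     0.70    -0.25    -0.15]
  [  -0.25    -0.20     0.80    -0.05]
  [  -0.10    -0.10    -0.05     0.80]
Compute the cofactors C_ij = (−1)^(i+j)·(3×3 minor ij) of I−A; the adjugate is their transpose:
adj(I−A) = Cᵀ =
  [ 0.3915   0.0975   0.1085   0.0740]
  [ 0.2245   0.4700   0.1970   0.1285]
  [ 0.1840   0.1530   0.4050   0.0770]
  [ 0.0885   0.0805   0.0635   0.3480]
det(I−A) = Σ_j (I−A)_1j·C_1j = (0.80)(0.3915) + (-0.10)(0.2245) + (-0.15)(0.1840) + (-0.10)(0.0885) = 0.2543
(I − A)⁻¹ = adj(I−A) / det(I−A) ≈
  [   1.5395     0.3834     0.4267     0.2910]
  [   0.8828     1.8482     0.7747     0.5053]
  [   0.7236     0.6017     1.5926     0.3028]
  [   0.3480     0.3166     0.2497     1.3685]
Δx = (I − A)⁻¹ Δd with Δd having +15 in the Real Estate component and 0 elsewhere.
So Δx_4 = L_42 · (+15), where L_42 = adj(I−A)_42 / det(I−A) = 0.0805 / 0.2543.
Δx_4 = 0.0805 × (+15) / 0.2543 = 1.2075 / 0.2543 ≈ 4.75.

Δx_4 = 4.75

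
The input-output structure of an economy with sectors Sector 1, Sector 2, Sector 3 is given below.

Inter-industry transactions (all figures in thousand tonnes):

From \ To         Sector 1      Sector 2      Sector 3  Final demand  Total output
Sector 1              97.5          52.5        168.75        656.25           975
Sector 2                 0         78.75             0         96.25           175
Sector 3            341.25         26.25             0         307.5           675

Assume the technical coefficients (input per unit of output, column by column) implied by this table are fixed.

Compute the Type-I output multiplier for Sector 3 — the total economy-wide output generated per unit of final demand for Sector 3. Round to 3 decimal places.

Technical coefficients a_ij = z_ij / X_j:
  a_11 = 97.5/975 = 0.10, a_21 = 0/975 = 0.00, a_31 = 341.25/975 = 0.35
  a_12 = 52.5/175 = 0.30, a_22 = 78.75/175 = 0.45, a_32 = 26.25/175 = 0.15
  a_13 = 168.75/675 = 0.25, a_23 = 0/675 = 0.00, a_33 = 0/675 = 0.00
I − A =
  [   0.90    -0.30    -0.25]
  [   0.00     0.55     0.00]
  [  -0.35    -0.15     1.00]
Cofactors of I−A, C_ij = (−1)^(i+j)·(minor ij) (rows/columns in the sector order above):
  C_11 = (0.55)(1.00) − (0.00)(-0.15) = 0.5500
  C_12 = −[(0.00)(1.00) − (0.00)(-0.35)] = 0.0000
  C_13 = (0.00)(-0.15) − (0.55)(-0.35) = 0.1925
  C_21 = −[(-0.30)(1.00) − (-0.25)(-0.15)] = 0.3375
  C_22 = (0.90)(1.00) − (-0.25)(-0.35) = 0.8125
  C_23 = −[(0.90)(-0.15) − (-0.30)(-0.35)] = 0.2400
  C_31 = (-0.30)(0.00) − (-0.25)(0.55) = 0.1375
  C_32 = −[(0.90)(0.00) − (-0.25)(0.00)] = 0.0000
  C_33 = (0.90)(0.55) − (-0.30)(0.00) = 0.4950
det(I−A) = Σ_j (I−A)_1j·C_1j = (0.90)(0.5500) + (-0.30)(0.0000) + (-0.25)(0.1925) = 0.446875
adj(I−A) = Cᵀ =
  [ 0.5500   0.3375   0.1375]
  [ 0.0000   0.8125   0.0000]
  [ 0.1925   0.2400   0.4950]
(I − A)⁻¹ = adj(I−A) / det(I−A) ≈
  [   1.2308     0.7552     0.3077]
  [   0.0000     1.8182     0.0000]
  [   0.4308     0.5371     1.1077]
The output multiplier for sector j is the column-j sum of the Leontief inverse (I − A)⁻¹ = adj(I−A) / det(I−A).
Column 3 of adj(I−A): (0.1375, 0.0000, 0.4950); det(I−A) = 0.446875.
m_3 = (0.1375 + 0.0000 + 0.4950) / 0.446875 = 0.6325 / 0.446875 ≈ 1.415.

m_3 = 1.415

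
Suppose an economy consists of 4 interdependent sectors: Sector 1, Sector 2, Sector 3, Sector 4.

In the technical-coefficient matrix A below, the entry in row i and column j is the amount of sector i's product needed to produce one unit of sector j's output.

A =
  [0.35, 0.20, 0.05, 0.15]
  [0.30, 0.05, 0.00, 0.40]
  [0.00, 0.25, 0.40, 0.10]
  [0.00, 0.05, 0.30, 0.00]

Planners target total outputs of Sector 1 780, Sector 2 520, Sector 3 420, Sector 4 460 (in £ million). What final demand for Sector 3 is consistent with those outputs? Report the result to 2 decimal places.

d_3 = 76.00

I − A =
  [   0.65    -0.20    -0.05    -0.15]
  [  -0.30     0.95     0.00    -0.40]
  [   0.00    -0.25     0.60    -0.10]
  [   0.00    -0.05    -0.30     1.00]
d = (I − A) x:
  d_1 = (+0.65)·780 + (-0.20)·520 + (-0.05)·420 + (-0.15)·460 = 313.00
  d_2 = (-0.30)·780 + (+0.95)·520 + (+0.00)·420 + (-0.40)·460 = 76.00
  d_3 = (+0.00)·780 + (-0.25)·520 + (+0.60)·420 + (-0.10)·460 = 76.00
  d_4 = (+0.00)·780 + (-0.05)·520 + (-0.30)·420 + (+1.00)·460 = 308.00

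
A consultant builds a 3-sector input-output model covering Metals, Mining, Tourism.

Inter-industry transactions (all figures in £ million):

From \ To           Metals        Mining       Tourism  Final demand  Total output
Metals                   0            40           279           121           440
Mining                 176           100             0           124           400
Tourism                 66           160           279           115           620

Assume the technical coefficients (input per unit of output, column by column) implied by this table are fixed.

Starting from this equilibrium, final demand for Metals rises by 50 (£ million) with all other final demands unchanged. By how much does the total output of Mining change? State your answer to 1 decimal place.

Technical coefficients a_ij = z_ij / X_j:
  a_11 = 0/440 = 0.00, a_21 = 176/440 = 0.40, a_31 = 66/440 = 0.15
  a_12 = 40/400 = 0.10, a_22 = 100/400 = 0.25, a_32 = 160/400 = 0.40
  a_13 = 279/620 = 0.45, a_23 = 0/620 = 0.00, a_33 = 279/620 = 0.45
I − A =
  [   1.00    -0.10    -0.45]
  [  -0.40     0.75     0.00]
  [  -0.15    -0.40     0.55]
Cofactors of I−A, C_ij = (−1)^(i+j)·(minor ij) (rows/columns in the sector order above):
  C_11 = (0.75)(0.55) − (0.00)(-0.40) = 0.4125
  C_12 = −[(-0.40)(0.55) − (0.00)(-0.15)] = 0.2200
  C_13 = (-0.40)(-0.40) − (0.75)(-0.15) = 0.2725
  C_21 = −[(-0.10)(0.55) − (-0.45)(-0.40)] = 0.2350
  C_22 = (1.00)(0.55) − (-0.45)(-0.15) = 0.4825
  C_23 = −[(1.00)(-0.40) − (-0.10)(-0.15)] = 0.4150
  C_31 = (-0.10)(0.00) − (-0.45)(0.75) = 0.3375
  C_32 = −[(1.00)(0.00) − (-0.45)(-0.40)] = 0.1800
  C_33 = (1.00)(0.75) − (-0.10)(-0.40) = 0.7100
det(I−A) = Σ_j (I−A)_1j·C_1j = (1.00)(0.4125) + (-0.10)(0.2200) + (-0.45)(0.2725) = 0.267875
adj(I−A) = Cᵀ =
  [ 0.4125   0.2350   0.3375]
  [ 0.2200   0.4825   0.1800]
  [ 0.2725   0.4150   0.7100]
(I − A)⁻¹ = adj(I−A) / det(I−A) ≈
  [   1.5399     0.8773     1.2599]
  [   0.8213     1.8012     0.6720]
  [   1.0173     1.5492     2.6505]
Δx = (I − A)⁻¹ Δd with Δd having +50 in the Metals component and 0 elsewhere.
So Δx_2 = L_21 · (+50), where L_21 = adj(I−A)_21 / det(I−A) = 0.2200 / 0.267875.
Δx_2 = 0.2200 × (+50) / 0.267875 = 11.00 / 0.267875 ≈ 41.1.

Δx_2 = 41.1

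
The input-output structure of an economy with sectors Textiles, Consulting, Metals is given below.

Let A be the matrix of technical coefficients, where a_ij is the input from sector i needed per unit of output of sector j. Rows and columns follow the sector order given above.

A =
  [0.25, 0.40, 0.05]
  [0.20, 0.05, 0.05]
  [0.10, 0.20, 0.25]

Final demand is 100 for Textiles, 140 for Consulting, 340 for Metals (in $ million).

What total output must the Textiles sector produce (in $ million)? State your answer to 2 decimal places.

x_1 = 298.17

I − A =
  [   0.75    -0.40    -0.05]
  [  -0.20     0.95    -0.05]
  [  -0.10    -0.20     0.75]
Cofactors of I−A, C_ij = (−1)^(i+j)·(minor ij) (rows/columns in the sector order above):
  C_11 = (0.95)(0.75) − (-0.05)(-0.20) = 0.7025
  C_12 = −[(-0.20)(0.75) − (-0.05)(-0.10)] = 0.1550
  C_13 = (-0.20)(-0.20) − (0.95)(-0.10) = 0.1350
  C_21 = −[(-0.40)(0.75) − (-0.05)(-0.20)] = 0.3100
  C_22 = (0.75)(0.75) − (-0.05)(-0.10) = 0.5575
  C_23 = −[(0.75)(-0.20) − (-0.40)(-0.10)] = 0.1900
  C_31 = (-0.40)(-0.05) − (-0.05)(0.95) = 0.0675
  C_32 = −[(0.75)(-0.05) − (-0.05)(-0.20)] = 0.0475
  C_33 = (0.75)(0.95) − (-0.40)(-0.20) = 0.6325
det(I−A) = Σ_j (I−A)_1j·C_1j = (0.75)(0.7025) + (-0.40)(0.1550) + (-0.05)(0.1350) = 0.458125
adj(I−A) = Cᵀ =
  [ 0.7025   0.3100   0.0675]
  [ 0.1550   0.5575   0.0475]
  [ 0.1350   0.1900   0.6325]
(I − A)⁻¹ = adj(I−A) / det(I−A) ≈
  [   1.5334     0.6767     0.1473]
  [   0.3383     1.2169     0.1037]
  [   0.2947     0.4147     1.3806]
x = (I − A)⁻¹ d = adj(I−A)·d / det(I−A), with det(I−A) = 0.458125:
  x_1 = (0.7025·100 + 0.3100·140 + 0.0675·340) / 0.458125 = 136.60 / 0.458125 ≈ 298.17
  x_2 = (0.1550·100 + 0.5575·140 + 0.0475·340) / 0.458125 = 109.70 / 0.458125 ≈ 239.45
  x_3 = (0.1350·100 + 0.1900·140 + 0.6325·340) / 0.458125 = 255.15 / 0.458125 ≈ 556.94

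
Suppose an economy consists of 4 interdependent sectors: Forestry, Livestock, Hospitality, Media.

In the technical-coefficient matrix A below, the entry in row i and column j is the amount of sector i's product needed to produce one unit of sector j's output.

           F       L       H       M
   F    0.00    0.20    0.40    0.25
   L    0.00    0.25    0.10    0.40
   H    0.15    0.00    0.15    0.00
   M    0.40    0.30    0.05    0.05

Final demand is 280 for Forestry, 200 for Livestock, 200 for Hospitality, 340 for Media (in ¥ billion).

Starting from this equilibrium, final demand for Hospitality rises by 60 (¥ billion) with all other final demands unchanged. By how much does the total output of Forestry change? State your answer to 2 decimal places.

Δx_F = 44.76

I − A =
  [   1.00    -0.20    -0.40    -0.25]
  [   0.00     0.75    -0.10    -0.40]
  [  -0.15     0.00     0.85     0.00]
  [  -0.40    -0.30    -0.05     0.95]
Compute the cofactors C_ij = (−1)^(i+j)·(3×3 minor ij) of I−A; the adjugate is their transpose:
adj(I−A) = Cᵀ =
  [ 0.503625   0.225250   0.276875   0.227375]
  [ 0.153250   0.663625   0.169000   0.319750]
  [ 0.088875   0.039750   0.485500   0.040125]
  [ 0.265125   0.306500   0.195500   0.589500]
det(I−A) = Σ_j (I−A)_1j·C_1j = (1.00)(0.503625) + (-0.20)(0.153250) + (-0.40)(0.088875) + (-0.25)(0.265125) = 0.37114375
(I − A)⁻¹ = adj(I−A) / det(I−A) ≈
  [   1.3570     0.6069     0.7460     0.6126]
  [   0.4129     1.7881     0.4553     0.8615]
  [   0.2395     0.1071     1.3081     0.1081]
  [   0.7143     0.8258     0.5268     1.5883]
Δx = (I − A)⁻¹ Δd with Δd having +60 in the Hospitality component and 0 elsewhere.
So Δx_F = L_FH · (+60), where L_FH = adj(I−A)_FH / det(I−A) = 0.276875 / 0.37114375.
Δx_F = 0.276875 × (+60) / 0.37114375 = 16.6125 / 0.37114375 ≈ 44.76.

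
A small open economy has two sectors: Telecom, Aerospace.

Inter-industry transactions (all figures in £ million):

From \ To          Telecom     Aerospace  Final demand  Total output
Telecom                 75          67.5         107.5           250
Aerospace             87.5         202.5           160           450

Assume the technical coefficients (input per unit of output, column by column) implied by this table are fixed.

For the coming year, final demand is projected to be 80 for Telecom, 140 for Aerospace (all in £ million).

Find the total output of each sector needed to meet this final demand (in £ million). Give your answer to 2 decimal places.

x_1 = 195.49, x_2 = 378.95

Technical coefficients a_ij = z_ij / X_j:
  a_11 = 75/250 = 0.30, a_21 = 87.5/250 = 0.35
  a_12 = 67.5/450 = 0.15, a_22 = 202.5/450 = 0.45
I − A =
  [   0.70    -0.15]
  [  -0.35     0.55]
det(I−A) = (0.70)(0.55) − (-0.15)(-0.35) = 0.3325
adj(I−A) = [[0.55, 0.15], [0.35, 0.70]]
(I − A)⁻¹ = adj(I−A) / det(I−A) ≈
  [   1.6541     0.4511]
  [   1.0526     2.1053]
x = (I − A)⁻¹ d = adj(I−A)·d / det(I−A), with det(I−A) = 0.3325:
  x_1 = (0.55·80 + 0.15·140) / 0.3325 = 65.00 / 0.3325 ≈ 195.49
  x_2 = (0.35·80 + 0.70·140) / 0.3325 = 126.00 / 0.3325 ≈ 378.95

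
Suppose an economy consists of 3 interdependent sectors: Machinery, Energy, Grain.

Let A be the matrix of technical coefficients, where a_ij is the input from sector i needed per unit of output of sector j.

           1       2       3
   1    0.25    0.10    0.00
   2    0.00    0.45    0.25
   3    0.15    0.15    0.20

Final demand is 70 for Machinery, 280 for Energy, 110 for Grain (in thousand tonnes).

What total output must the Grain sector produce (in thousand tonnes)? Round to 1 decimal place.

I − A =
  [   0.75    -0.10     0.00]
  [   0.00     0.55    -0.25]
  [  -0.15    -0.15     0.80]
Cofactors of I−A, C_ij = (−1)^(i+j)·(minor ij) (rows/columns in the sector order above):
  C_11 = (0.55)(0.80) − (-0.25)(-0.15) = 0.4025
  C_12 = −[(0.00)(0.80) − (-0.25)(-0.15)] = 0.0375
  C_13 = (0.00)(-0.15) − (0.55)(-0.15) = 0.0825
  C_21 = −[(-0.10)(0.80) − (0.00)(-0.15)] = 0.0800
  C_22 = (0.75)(0.80) − (0.00)(-0.15) = 0.6000
  C_23 = −[(0.75)(-0.15) − (-0.10)(-0.15)] = 0.1275
  C_31 = (-0.10)(-0.25) − (0.00)(0.55) = 0.0250
  C_32 = −[(0.75)(-0.25) − (0.00)(0.00)] = 0.1875
  C_33 = (0.75)(0.55) − (-0.10)(0.00) = 0.4125
det(I−A) = Σ_j (I−A)_1j·C_1j = (0.75)(0.4025) + (-0.10)(0.0375) + (0.00)(0.0825) = 0.298125
adj(I−A) = Cᵀ =
  [ 0.4025   0.0800   0.0250]
  [ 0.0375   0.6000   0.1875]
  [ 0.0825   0.1275   0.4125]
(I − A)⁻¹ = adj(I−A) / det(I−A) ≈
  [   1.3501     0.2683     0.0839]
  [   0.1258     2.0126     0.6289]
  [   0.2767     0.4277     1.3836]
x = (I − A)⁻¹ d = adj(I−A)·d / det(I−A), with det(I−A) = 0.298125:
  x_1 = (0.4025·70 + 0.0800·280 + 0.0250·110) / 0.298125 = 53.325 / 0.298125 ≈ 178.9
  x_2 = (0.0375·70 + 0.6000·280 + 0.1875·110) / 0.298125 = 191.25 / 0.298125 ≈ 641.5
  x_3 = (0.0825·70 + 0.1275·280 + 0.4125·110) / 0.298125 = 86.85 / 0.298125 ≈ 291.3

x_3 = 291.3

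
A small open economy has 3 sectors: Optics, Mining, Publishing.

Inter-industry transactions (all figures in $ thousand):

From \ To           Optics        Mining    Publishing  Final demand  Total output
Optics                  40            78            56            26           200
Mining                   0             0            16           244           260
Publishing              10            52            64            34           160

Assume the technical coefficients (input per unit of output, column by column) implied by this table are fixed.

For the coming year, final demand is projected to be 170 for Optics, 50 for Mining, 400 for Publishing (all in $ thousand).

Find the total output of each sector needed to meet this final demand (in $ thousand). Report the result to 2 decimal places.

x_O = 591.24, x_M = 125.79, x_P = 757.87

Technical coefficients a_ij = z_ij / X_j:
  a_OO = 40/200 = 0.20, a_MO = 0/200 = 0.00, a_PO = 10/200 = 0.05
  a_OM = 78/260 = 0.30, a_MM = 0/260 = 0.00, a_PM = 52/260 = 0.20
  a_OP = 56/160 = 0.35, a_MP = 16/160 = 0.10, a_PP = 64/160 = 0.40
I − A =
  [   0.80    -0.30    -0.35]
  [   0.00     1.00    -0.10]
  [  -0.05    -0.20     0.60]
Cofactors of I−A, C_ij = (−1)^(i+j)·(minor ij) (rows/columns in the sector order above):
  C_11 = (1.00)(0.60) − (-0.10)(-0.20) = 0.5800
  C_12 = −[(0.00)(0.60) − (-0.10)(-0.05)] = 0.0050
  C_13 = (0.00)(-0.20) − (1.00)(-0.05) = 0.0500
  C_21 = −[(-0.30)(0.60) − (-0.35)(-0.20)] = 0.2500
  C_22 = (0.80)(0.60) − (-0.35)(-0.05) = 0.4625
  C_23 = −[(0.80)(-0.20) − (-0.30)(-0.05)] = 0.1750
  C_31 = (-0.30)(-0.10) − (-0.35)(1.00) = 0.3800
  C_32 = −[(0.80)(-0.10) − (-0.35)(0.00)] = 0.0800
  C_33 = (0.80)(1.00) − (-0.30)(0.00) = 0.8000
det(I−A) = Σ_j (I−A)_1j·C_1j = (0.80)(0.5800) + (-0.30)(0.0050) + (-0.35)(0.0500) = 0.4450
adj(I−A) = Cᵀ =
  [ 0.5800   0.2500   0.3800]
  [ 0.0050   0.4625   0.0800]
  [ 0.0500   0.1750   0.8000]
(I − A)⁻¹ = adj(I−A) / det(I−A) ≈
  [   1.3034     0.5618     0.8539]
  [   0.0112     1.0393     0.1798]
  [   0.1124     0.3933     1.7978]
x = (I − A)⁻¹ d = adj(I−A)·d / det(I−A), with det(I−A) = 0.4450:
  x_O = (0.5800·170 + 0.2500·50 + 0.3800·400) / 0.4450 = 263.10 / 0.4450 ≈ 591.24
  x_M = (0.0050·170 + 0.4625·50 + 0.0800·400) / 0.4450 = 55.975 / 0.4450 ≈ 125.79
  x_P = (0.0500·170 + 0.1750·50 + 0.8000·400) / 0.4450 = 337.25 / 0.4450 ≈ 757.87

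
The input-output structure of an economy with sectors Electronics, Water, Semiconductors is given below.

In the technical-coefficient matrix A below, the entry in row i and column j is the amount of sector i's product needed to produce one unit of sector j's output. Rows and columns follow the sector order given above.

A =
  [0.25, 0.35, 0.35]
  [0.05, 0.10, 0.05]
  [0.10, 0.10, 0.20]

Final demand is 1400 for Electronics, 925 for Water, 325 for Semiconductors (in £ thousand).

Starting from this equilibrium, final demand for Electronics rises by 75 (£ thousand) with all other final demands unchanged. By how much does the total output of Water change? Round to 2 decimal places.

Δx_W = 6.93

I − A =
  [   0.75    -0.35    -0.35]
  [  -0.05     0.90    -0.05]
  [  -0.10    -0.10     0.80]
Cofactors of I−A, C_ij = (−1)^(i+j)·(minor ij) (rows/columns in the sector order above):
  C_11 = (0.90)(0.80) − (-0.05)(-0.10) = 0.7150
  C_12 = −[(-0.05)(0.80) − (-0.05)(-0.10)] = 0.0450
  C_13 = (-0.05)(-0.10) − (0.90)(-0.10) = 0.0950
  C_21 = −[(-0.35)(0.80) − (-0.35)(-0.10)] = 0.3150
  C_22 = (0.75)(0.80) − (-0.35)(-0.10) = 0.5650
  C_23 = −[(0.75)(-0.10) − (-0.35)(-0.10)] = 0.1100
  C_31 = (-0.35)(-0.05) − (-0.35)(0.90) = 0.3325
  C_32 = −[(0.75)(-0.05) − (-0.35)(-0.05)] = 0.0550
  C_33 = (0.75)(0.90) − (-0.35)(-0.05) = 0.6575
det(I−A) = Σ_j (I−A)_1j·C_1j = (0.75)(0.7150) + (-0.35)(0.0450) + (-0.35)(0.0950) = 0.48725
adj(I−A) = Cᵀ =
  [ 0.7150   0.3150   0.3325]
  [ 0.0450   0.5650   0.0550]
  [ 0.0950   0.1100   0.6575]
(I − A)⁻¹ = adj(I−A) / det(I−A) ≈
  [   1.4674     0.6465     0.6824]
  [   0.0924     1.1596     0.1129]
  [   0.1950     0.2258     1.3494]
Δx = (I − A)⁻¹ Δd with Δd having +75 in the Electronics component and 0 elsewhere.
So Δx_W = L_WE · (+75), where L_WE = adj(I−A)_WE / det(I−A) = 0.0450 / 0.48725.
Δx_W = 0.0450 × (+75) / 0.48725 = 3.375 / 0.48725 ≈ 6.93.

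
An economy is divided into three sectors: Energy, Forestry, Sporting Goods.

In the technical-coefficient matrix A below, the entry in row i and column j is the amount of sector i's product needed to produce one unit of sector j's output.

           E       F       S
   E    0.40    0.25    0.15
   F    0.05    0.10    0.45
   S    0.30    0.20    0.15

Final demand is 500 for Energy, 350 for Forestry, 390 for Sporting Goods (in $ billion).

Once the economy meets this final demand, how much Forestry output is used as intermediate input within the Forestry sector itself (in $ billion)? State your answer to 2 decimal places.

z_FF = 112.90

I − A =
  [   0.60    -0.25    -0.15]
  [  -0.05     0.90    -0.45]
  [  -0.30    -0.20     0.85]
Cofactors of I−A, C_ij = (−1)^(i+j)·(minor ij) (rows/columns in the sector order above):
  C_11 = (0.90)(0.85) − (-0.45)(-0.20) = 0.6750
  C_12 = −[(-0.05)(0.85) − (-0.45)(-0.30)] = 0.1775
  C_13 = (-0.05)(-0.20) − (0.90)(-0.30) = 0.2800
  C_21 = −[(-0.25)(0.85) − (-0.15)(-0.20)] = 0.2425
  C_22 = (0.60)(0.85) − (-0.15)(-0.30) = 0.4650
  C_23 = −[(0.60)(-0.20) − (-0.25)(-0.30)] = 0.1950
  C_31 = (-0.25)(-0.45) − (-0.15)(0.90) = 0.2475
  C_32 = −[(0.60)(-0.45) − (-0.15)(-0.05)] = 0.2775
  C_33 = (0.60)(0.90) − (-0.25)(-0.05) = 0.5275
det(I−A) = Σ_j (I−A)_1j·C_1j = (0.60)(0.6750) + (-0.25)(0.1775) + (-0.15)(0.2800) = 0.318625
adj(I−A) = Cᵀ =
  [ 0.6750   0.2425   0.2475]
  [ 0.1775   0.4650   0.2775]
  [ 0.2800   0.1950   0.5275]
(I − A)⁻¹ = adj(I−A) / det(I−A) ≈
  [   2.1185     0.7611     0.7768]
  [   0.5571     1.4594     0.8709]
  [   0.8788     0.6120     1.6556]
First solve x = (I − A)⁻¹ d = adj(I−A)·d / det(I−A); in particular x_F = (0.1775·500 + 0.4650·350 + 0.2775·390) / 0.318625 = 359.725 / 0.318625 ≈ 1128.9918.
Intermediate flow from F to F: z_FF = a_FF · x_F = 0.10 × 359.725 / 0.318625 = 35.9725 / 0.318625 ≈ 112.90.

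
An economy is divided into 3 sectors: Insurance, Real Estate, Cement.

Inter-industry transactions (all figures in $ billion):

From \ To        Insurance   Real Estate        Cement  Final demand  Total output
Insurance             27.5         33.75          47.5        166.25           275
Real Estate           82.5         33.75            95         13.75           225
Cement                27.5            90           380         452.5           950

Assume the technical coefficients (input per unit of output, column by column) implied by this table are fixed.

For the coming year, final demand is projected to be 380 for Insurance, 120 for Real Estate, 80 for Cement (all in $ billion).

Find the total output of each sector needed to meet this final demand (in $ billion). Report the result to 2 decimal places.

Technical coefficients a_ij = z_ij / X_j:
  a_II = 27.5/275 = 0.10, a_RI = 82.5/275 = 0.30, a_CI = 27.5/275 = 0.10
  a_IR = 33.75/225 = 0.15, a_RR = 33.75/225 = 0.15, a_CR = 90/225 = 0.40
  a_IC = 47.5/950 = 0.05, a_RC = 95/950 = 0.10, a_CC = 380/950 = 0.40
I − A =
  [   0.90    -0.15    -0.05]
  [  -0.30     0.85    -0.10]
  [  -0.10    -0.40     0.60]
Cofactors of I−A, C_ij = (−1)^(i+j)·(minor ij) (rows/columns in the sector order above):
  C_11 = (0.85)(0.60) − (-0.10)(-0.40) = 0.4700
  C_12 = −[(-0.30)(0.60) − (-0.10)(-0.10)] = 0.1900
  C_13 = (-0.30)(-0.40) − (0.85)(-0.10) = 0.2050
  C_21 = −[(-0.15)(0.60) − (-0.05)(-0.40)] = 0.1100
  C_22 = (0.90)(0.60) − (-0.05)(-0.10) = 0.5350
  C_23 = −[(0.90)(-0.40) − (-0.15)(-0.10)] = 0.3750
  C_31 = (-0.15)(-0.10) − (-0.05)(0.85) = 0.0575
  C_32 = −[(0.90)(-0.10) − (-0.05)(-0.30)] = 0.1050
  C_33 = (0.90)(0.85) − (-0.15)(-0.30) = 0.7200
det(I−A) = Σ_j (I−A)_1j·C_1j = (0.90)(0.4700) + (-0.15)(0.1900) + (-0.05)(0.2050) = 0.38425
adj(I−A) = Cᵀ =
  [ 0.4700   0.1100   0.0575]
  [ 0.1900   0.5350   0.1050]
  [ 0.2050   0.3750   0.7200]
(I − A)⁻¹ = adj(I−A) / det(I−A) ≈
  [   1.2232     0.2863     0.1496]
  [   0.4945     1.3923     0.2733]
  [   0.5335     0.9759     1.8738]
x = (I − A)⁻¹ d = adj(I−A)·d / det(I−A), with det(I−A) = 0.38425:
  x_I = (0.4700·380 + 0.1100·120 + 0.0575·80) / 0.38425 = 196.40 / 0.38425 ≈ 511.13
  x_R = (0.1900·380 + 0.5350·120 + 0.1050·80) / 0.38425 = 144.80 / 0.38425 ≈ 376.84
  x_C = (0.2050·380 + 0.3750·120 + 0.7200·80) / 0.38425 = 180.50 / 0.38425 ≈ 469.75

x_I = 511.13, x_R = 376.84, x_C = 469.75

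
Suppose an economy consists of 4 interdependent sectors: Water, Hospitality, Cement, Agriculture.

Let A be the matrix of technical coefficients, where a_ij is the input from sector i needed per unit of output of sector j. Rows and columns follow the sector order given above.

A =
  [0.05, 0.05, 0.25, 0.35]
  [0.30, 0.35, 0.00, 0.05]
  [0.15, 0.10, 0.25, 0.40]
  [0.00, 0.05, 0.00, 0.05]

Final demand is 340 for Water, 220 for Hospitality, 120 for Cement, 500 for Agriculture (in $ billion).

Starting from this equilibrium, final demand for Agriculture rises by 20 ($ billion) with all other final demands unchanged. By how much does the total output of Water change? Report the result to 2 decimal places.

Δx_W = 12.19

I − A =
  [   0.95    -0.05    -0.25    -0.35]
  [  -0.30     0.65     0.00    -0.05]
  [  -0.15    -0.10     0.75    -0.40]
  [   0.00    -0.05     0.00     0.95]
Compute the cofactors C_ij = (−1)^(i+j)·(3×3 minor ij) of I−A; the adjugate is their transpose:
adj(I−A) = Cᵀ =
  [ 0.46125   0.07750   0.15375   0.23875]
  [ 0.21375   0.64125   0.07125   0.14250]
  [ 0.12675   0.11900   0.56475   0.29075]
  [ 0.01125   0.03375   0.00375   0.42000]
det(I−A) = Σ_j (I−A)_1j·C_1j = (0.95)(0.46125) + (-0.05)(0.21375) + (-0.25)(0.12675) + (-0.35)(0.01125) = 0.391875
(I − A)⁻¹ = adj(I−A) / det(I−A) ≈
  [   1.1770     0.1978     0.3923     0.6093]
  [   0.5455     1.6364     0.1818     0.3636]
  [   0.3234     0.3037     1.4411     0.7419]
  [   0.0287     0.0861     0.0096     1.0718]
Δx = (I − A)⁻¹ Δd with Δd having +20 in the Agriculture component and 0 elsewhere.
So Δx_W = L_WA · (+20), where L_WA = adj(I−A)_WA / det(I−A) = 0.23875 / 0.391875.
Δx_W = 0.23875 × (+20) / 0.391875 = 4.775 / 0.391875 ≈ 12.19.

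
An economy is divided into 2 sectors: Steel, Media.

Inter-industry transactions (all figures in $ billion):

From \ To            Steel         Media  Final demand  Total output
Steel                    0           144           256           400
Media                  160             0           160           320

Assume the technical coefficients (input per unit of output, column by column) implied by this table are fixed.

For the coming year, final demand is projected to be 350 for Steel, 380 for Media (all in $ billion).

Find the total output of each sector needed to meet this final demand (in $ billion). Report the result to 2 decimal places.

Technical coefficients a_ij = z_ij / X_j:
  a_11 = 0/400 = 0.00, a_21 = 160/400 = 0.40
  a_12 = 144/320 = 0.45, a_22 = 0/320 = 0.00
I − A =
  [   1.00    -0.45]
  [  -0.40     1.00]
det(I−A) = (1.00)(1.00) − (-0.45)(-0.40) = 0.8200
adj(I−A) = [[1.00, 0.45], [0.40, 1.00]]
(I − A)⁻¹ = adj(I−A) / det(I−A) ≈
  [   1.2195     0.5488]
  [   0.4878     1.2195]
x = (I − A)⁻¹ d = adj(I−A)·d / det(I−A), with det(I−A) = 0.8200:
  x_1 = (1.00·350 + 0.45·380) / 0.8200 = 521.00 / 0.8200 ≈ 635.37
  x_2 = (0.40·350 + 1.00·380) / 0.8200 = 520.00 / 0.8200 ≈ 634.15

x_1 = 635.37, x_2 = 634.15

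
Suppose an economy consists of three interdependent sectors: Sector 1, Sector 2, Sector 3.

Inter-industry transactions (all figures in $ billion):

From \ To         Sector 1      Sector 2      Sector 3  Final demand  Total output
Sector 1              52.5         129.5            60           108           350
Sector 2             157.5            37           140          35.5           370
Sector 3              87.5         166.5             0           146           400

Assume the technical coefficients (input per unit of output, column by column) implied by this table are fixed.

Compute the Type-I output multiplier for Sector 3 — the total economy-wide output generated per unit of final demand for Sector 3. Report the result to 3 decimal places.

m_3 = 3.246

Technical coefficients a_ij = z_ij / X_j:
  a_11 = 52.5/350 = 0.15, a_21 = 157.5/350 = 0.45, a_31 = 87.5/350 = 0.25
  a_12 = 129.5/370 = 0.35, a_22 = 37/370 = 0.10, a_32 = 166.5/370 = 0.45
  a_13 = 60/400 = 0.15, a_23 = 140/400 = 0.35, a_33 = 0/400 = 0.00
I − A =
  [   0.85    -0.35    -0.15]
  [  -0.45     0.90    -0.35]
  [  -0.25    -0.45     1.00]
Cofactors of I−A, C_ij = (−1)^(i+j)·(minor ij) (rows/columns in the sector order above):
  C_11 = (0.90)(1.00) − (-0.35)(-0.45) = 0.7425
  C_12 = −[(-0.45)(1.00) − (-0.35)(-0.25)] = 0.5375
  C_13 = (-0.45)(-0.45) − (0.90)(-0.25) = 0.4275
  C_21 = −[(-0.35)(1.00) − (-0.15)(-0.45)] = 0.4175
  C_22 = (0.85)(1.00) − (-0.15)(-0.25) = 0.8125
  C_23 = −[(0.85)(-0.45) − (-0.35)(-0.25)] = 0.4700
  C_31 = (-0.35)(-0.35) − (-0.15)(0.90) = 0.2575
  C_32 = −[(0.85)(-0.35) − (-0.15)(-0.45)] = 0.3650
  C_33 = (0.85)(0.90) − (-0.35)(-0.45) = 0.6075
det(I−A) = Σ_j (I−A)_1j·C_1j = (0.85)(0.7425) + (-0.35)(0.5375) + (-0.15)(0.4275) = 0.378875
adj(I−A) = Cᵀ =
  [ 0.7425   0.4175   0.2575]
  [ 0.5375   0.8125   0.3650]
  [ 0.4275   0.4700   0.6075]
(I − A)⁻¹ = adj(I−A) / det(I−A) ≈
  [   1.9597     1.1019     0.6796]
  [   1.4187     2.1445     0.9634]
  [   1.1283     1.2405     1.6034]
The output multiplier for sector j is the column-j sum of the Leontief inverse (I − A)⁻¹ = adj(I−A) / det(I−A).
Column 3 of adj(I−A): (0.2575, 0.3650, 0.6075); det(I−A) = 0.378875.
m_3 = (0.2575 + 0.3650 + 0.6075) / 0.378875 = 1.23 / 0.378875 ≈ 3.246.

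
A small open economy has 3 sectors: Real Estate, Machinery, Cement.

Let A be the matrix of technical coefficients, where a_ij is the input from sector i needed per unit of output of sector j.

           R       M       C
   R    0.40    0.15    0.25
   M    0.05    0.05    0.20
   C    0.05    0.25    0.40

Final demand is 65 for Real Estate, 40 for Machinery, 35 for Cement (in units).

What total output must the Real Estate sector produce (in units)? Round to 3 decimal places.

I − A =
  [   0.60    -0.15    -0.25]
  [  -0.05     0.95    -0.20]
  [  -0.05    -0.25     0.60]
Cofactors of I−A, C_ij = (−1)^(i+j)·(minor ij) (rows/columns in the sector order above):
  C_11 = (0.95)(0.60) − (-0.20)(-0.25) = 0.5200
  C_12 = −[(-0.05)(0.60) − (-0.20)(-0.05)] = 0.0400
  C_13 = (-0.05)(-0.25) − (0.95)(-0.05) = 0.0600
  C_21 = −[(-0.15)(0.60) − (-0.25)(-0.25)] = 0.1525
  C_22 = (0.60)(0.60) − (-0.25)(-0.05) = 0.3475
  C_23 = −[(0.60)(-0.25) − (-0.15)(-0.05)] = 0.1575
  C_31 = (-0.15)(-0.20) − (-0.25)(0.95) = 0.2675
  C_32 = −[(0.60)(-0.20) − (-0.25)(-0.05)] = 0.1325
  C_33 = (0.60)(0.95) − (-0.15)(-0.05) = 0.5625
det(I−A) = Σ_j (I−A)_1j·C_1j = (0.60)(0.5200) + (-0.15)(0.0400) + (-0.25)(0.0600) = 0.2910
adj(I−A) = Cᵀ =
  [ 0.5200   0.1525   0.2675]
  [ 0.0400   0.3475   0.1325]
  [ 0.0600   0.1575   0.5625]
(I − A)⁻¹ = adj(I−A) / det(I−A) ≈
  [   1.7869     0.5241     0.9192]
  [   0.1375     1.1942     0.4553]
  [   0.2062     0.5412     1.9330]
x = (I − A)⁻¹ d = adj(I−A)·d / det(I−A), with det(I−A) = 0.2910:
  x_R = (0.5200·65 + 0.1525·40 + 0.2675·35) / 0.2910 = 49.2625 / 0.2910 ≈ 169.287
  x_M = (0.0400·65 + 0.3475·40 + 0.1325·35) / 0.2910 = 21.1375 / 0.2910 ≈ 72.637
  x_C = (0.0600·65 + 0.1575·40 + 0.5625·35) / 0.2910 = 29.8875 / 0.2910 ≈ 102.706

x_R = 169.287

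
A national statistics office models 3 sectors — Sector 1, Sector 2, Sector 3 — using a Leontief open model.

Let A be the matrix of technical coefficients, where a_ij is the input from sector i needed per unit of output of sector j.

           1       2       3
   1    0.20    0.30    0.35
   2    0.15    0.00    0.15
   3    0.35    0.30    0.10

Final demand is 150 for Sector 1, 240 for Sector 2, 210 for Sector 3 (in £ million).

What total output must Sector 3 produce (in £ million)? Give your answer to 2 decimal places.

I − A =
  [   0.80    -0.30    -0.35]
  [  -0.15     1.00    -0.15]
  [  -0.35    -0.30     0.90]
Cofactors of I−A, C_ij = (−1)^(i+j)·(minor ij) (rows/columns in the sector order above):
  C_11 = (1.00)(0.90) − (-0.15)(-0.30) = 0.8550
  C_12 = −[(-0.15)(0.90) − (-0.15)(-0.35)] = 0.1875
  C_13 = (-0.15)(-0.30) − (1.00)(-0.35) = 0.3950
  C_21 = −[(-0.30)(0.90) − (-0.35)(-0.30)] = 0.3750
  C_22 = (0.80)(0.90) − (-0.35)(-0.35) = 0.5975
  C_23 = −[(0.80)(-0.30) − (-0.30)(-0.35)] = 0.3450
  C_31 = (-0.30)(-0.15) − (-0.35)(1.00) = 0.3950
  C_32 = −[(0.80)(-0.15) − (-0.35)(-0.15)] = 0.1725
  C_33 = (0.80)(1.00) − (-0.30)(-0.15) = 0.7550
det(I−A) = Σ_j (I−A)_1j·C_1j = (0.80)(0.8550) + (-0.30)(0.1875) + (-0.35)(0.3950) = 0.4895
adj(I−A) = Cᵀ =
  [ 0.8550   0.3750   0.3950]
  [ 0.1875   0.5975   0.1725]
  [ 0.3950   0.3450   0.7550]
(I − A)⁻¹ = adj(I−A) / det(I−A) ≈
  [   1.7467     0.7661     0.8069]
  [   0.3830     1.2206     0.3524]
  [   0.8069     0.7048     1.5424]
x = (I − A)⁻¹ d = adj(I−A)·d / det(I−A), with det(I−A) = 0.4895:
  x_1 = (0.8550·150 + 0.3750·240 + 0.3950·210) / 0.4895 = 301.20 / 0.4895 ≈ 615.32
  x_2 = (0.1875·150 + 0.5975·240 + 0.1725·210) / 0.4895 = 207.75 / 0.4895 ≈ 424.41
  x_3 = (0.3950·150 + 0.3450·240 + 0.7550·210) / 0.4895 = 300.60 / 0.4895 ≈ 614.10

x_3 = 614.10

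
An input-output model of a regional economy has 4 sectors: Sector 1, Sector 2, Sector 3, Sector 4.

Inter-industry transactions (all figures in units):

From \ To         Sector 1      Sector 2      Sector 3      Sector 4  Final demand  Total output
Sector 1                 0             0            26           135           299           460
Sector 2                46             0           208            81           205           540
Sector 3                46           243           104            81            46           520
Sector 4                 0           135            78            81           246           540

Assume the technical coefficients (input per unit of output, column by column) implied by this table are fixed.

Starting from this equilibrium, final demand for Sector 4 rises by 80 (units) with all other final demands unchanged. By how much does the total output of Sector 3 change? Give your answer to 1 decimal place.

Technical coefficients a_ij = z_ij / X_j:
  a_11 = 0/460 = 0.00, a_21 = 46/460 = 0.10, a_31 = 46/460 = 0.10, a_41 = 0/460 = 0.00
  a_12 = 0/540 = 0.00, a_22 = 0/540 = 0.00, a_32 = 243/540 = 0.45, a_42 = 135/540 = 0.25
  a_13 = 26/520 = 0.05, a_23 = 208/520 = 0.40, a_33 = 104/520 = 0.20, a_43 = 78/520 = 0.15
  a_14 = 135/540 = 0.25, a_24 = 81/540 = 0.15, a_34 = 81/540 = 0.15, a_44 = 81/540 = 0.15
I − A =
  [   1.00     0.00    -0.05    -0.25]
  [  -0.10     1.00    -0.40    -0.15]
  [  -0.10    -0.45     0.80    -0.15]
  [   0.00    -0.25    -0.15     0.85]
Compute the cofactors C_ij = (−1)^(i+j)·(3×3 minor ij) of I−A; the adjugate is their transpose:
adj(I−A) = Cᵀ =
  [ 0.449375   0.087875   0.103125   0.165875]
  [ 0.102000   0.649500   0.370500   0.210000]
  [ 0.123250   0.426250   0.806250   0.253750]
  [ 0.051750   0.266250   0.251250   0.612750]
det(I−A) = Σ_j (I−A)_1j·C_1j = (1.00)(0.449375) + (0.00)(0.102000) + (-0.05)(0.123250) + (-0.25)(0.051750) = 0.430275
(I − A)⁻¹ = adj(I−A) / det(I−A) ≈
  [   1.0444     0.2042     0.2397     0.3855]
  [   0.2371     1.5095     0.8611     0.4881]
  [   0.2864     0.9906     1.8738     0.5897]
  [   0.1203     0.6188     0.5839     1.4241]
Δx = (I − A)⁻¹ Δd with Δd having +80 in the Sector 4 component and 0 elsewhere.
So Δx_3 = L_34 · (+80), where L_34 = adj(I−A)_34 / det(I−A) = 0.253750 / 0.430275.
Δx_3 = 0.253750 × (+80) / 0.430275 = 20.30 / 0.430275 ≈ 47.2.

Δx_3 = 47.2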